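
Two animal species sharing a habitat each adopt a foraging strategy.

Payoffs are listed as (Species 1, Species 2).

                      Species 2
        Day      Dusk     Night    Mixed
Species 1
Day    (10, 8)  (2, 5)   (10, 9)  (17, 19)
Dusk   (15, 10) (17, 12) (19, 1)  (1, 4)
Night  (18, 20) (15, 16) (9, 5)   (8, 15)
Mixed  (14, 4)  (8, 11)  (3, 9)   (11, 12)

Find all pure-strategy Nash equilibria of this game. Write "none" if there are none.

(Day, Day): Species 1 can switch to Dusk (10 → 15). Not NE.
(Day, Dusk): Species 1 can switch to Dusk (2 → 17). Not NE.
(Day, Night): Species 1 can switch to Dusk (10 → 19). Not NE.
(Day, Mixed): Species 1 gets 17, best alternative 11; Species 2 gets 19, best alternative 9. No profitable deviation — NE.
(Dusk, Day): Species 1 can switch to Night (15 → 18). Not NE.
(Dusk, Dusk): Species 1 gets 17, best alternative 15; Species 2 gets 12, best alternative 10. No profitable deviation — NE.
(Dusk, Night): Species 2 can switch to Day (1 → 10). Not NE.
(Dusk, Mixed): Species 1 can switch to Day (1 → 17). Not NE.
(Night, Day): Species 1 gets 18, best alternative 15; Species 2 gets 20, best alternative 16. No profitable deviation — NE.
(Night, Dusk): Species 1 can switch to Dusk (15 → 17). Not NE.
(Night, Night): Species 1 can switch to Day (9 → 10). Not NE.
(The remaining 5 profiles each have a profitable deviation by the same check.)

(Day, Mixed); (Dusk, Dusk); (Night, Day)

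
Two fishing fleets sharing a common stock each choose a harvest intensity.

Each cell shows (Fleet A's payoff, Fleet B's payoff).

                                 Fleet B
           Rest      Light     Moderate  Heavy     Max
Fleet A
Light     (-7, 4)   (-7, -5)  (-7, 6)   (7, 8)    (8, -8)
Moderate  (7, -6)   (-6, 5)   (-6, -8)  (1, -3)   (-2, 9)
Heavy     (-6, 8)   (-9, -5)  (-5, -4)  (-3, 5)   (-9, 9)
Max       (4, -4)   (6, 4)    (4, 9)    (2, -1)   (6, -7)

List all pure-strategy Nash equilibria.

For each strategy profile, look for a profitable unilateral deviation.
(Light, Rest): Fleet A can switch to Moderate (-7 → 7). Not NE.
(Light, Light): Fleet A can switch to Moderate (-7 → -6). Not NE.
(Light, Moderate): Fleet A can switch to Moderate (-7 → -6). Not NE.
(Light, Heavy): Fleet A gets 7, best alternative 2; Fleet B gets 8, best alternative 6. No profitable deviation — NE.
(Light, Max): Fleet B can switch to Rest (-8 → 4). Not NE.
(Moderate, Rest): Fleet B can switch to Light (-6 → 5). Not NE.
(Moderate, Light): Fleet A can switch to Max (-6 → 6). Not NE.
(Moderate, Moderate): Fleet A can switch to Heavy (-6 → -5). Not NE.
(Moderate, Heavy): Fleet A can switch to Light (1 → 7). Not NE.
(Max, Moderate): Fleet A gets 4, best alternative -5; Fleet B gets 9, best alternative 4. No profitable deviation — NE.
(The remaining 10 profiles each have a profitable deviation by the same check.)

(Light, Heavy), (Max, Moderate)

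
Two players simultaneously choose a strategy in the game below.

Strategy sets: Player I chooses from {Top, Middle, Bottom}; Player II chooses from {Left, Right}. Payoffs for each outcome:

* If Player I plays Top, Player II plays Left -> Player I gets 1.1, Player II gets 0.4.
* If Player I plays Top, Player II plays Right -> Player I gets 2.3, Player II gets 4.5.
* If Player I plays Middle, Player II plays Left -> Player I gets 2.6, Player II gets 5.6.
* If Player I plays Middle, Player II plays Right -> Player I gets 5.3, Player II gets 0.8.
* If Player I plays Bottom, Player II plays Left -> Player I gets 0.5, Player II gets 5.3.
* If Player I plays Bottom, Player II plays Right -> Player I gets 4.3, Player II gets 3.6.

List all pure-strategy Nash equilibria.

(Top, Left): Player I can switch to Middle (1.1 → 2.6). Not NE.
(Top, Right): Player I can switch to Middle (2.3 → 5.3). Not NE.
(Middle, Left): Player I gets 2.6, best alternative 1.1; Player II gets 5.6, best alternative 0.8. No profitable deviation — NE.
(Middle, Right): Player II can switch to Left (0.8 → 5.6). Not NE.
(Bottom, Left): Player I can switch to Top (0.5 → 1.1). Not NE.
(Bottom, Right): Player I can switch to Middle (4.3 → 5.3). Not NE.

The unique pure-strategy Nash equilibrium is (Middle, Left).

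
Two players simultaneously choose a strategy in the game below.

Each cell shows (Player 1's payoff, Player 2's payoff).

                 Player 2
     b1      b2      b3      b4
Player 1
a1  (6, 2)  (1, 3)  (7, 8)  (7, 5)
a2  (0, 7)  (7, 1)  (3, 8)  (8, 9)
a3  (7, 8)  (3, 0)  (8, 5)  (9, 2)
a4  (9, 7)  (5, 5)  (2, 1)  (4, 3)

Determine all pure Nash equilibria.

Pure NE: (a4, b1)

Player 1 against b1: payoffs 6, 0, 7, 9 → best response a4.
Player 1 against b2: payoffs 1, 7, 3, 5 → best response a2.
Player 1 against b3: payoffs 7, 3, 8, 2 → best response a3.
Player 1 against b4: payoffs 7, 8, 9, 4 → best response a3.
Player 2 against a1: payoffs 2, 3, 8, 5 → best response b3.
Player 2 against a2: payoffs 7, 1, 8, 9 → best response b4.
Player 2 against a3: payoffs 8, 0, 5, 2 → best response b1.
Player 2 against a4: payoffs 7, 5, 1, 3 → best response b1.
Mutual best responses: (a4, b1).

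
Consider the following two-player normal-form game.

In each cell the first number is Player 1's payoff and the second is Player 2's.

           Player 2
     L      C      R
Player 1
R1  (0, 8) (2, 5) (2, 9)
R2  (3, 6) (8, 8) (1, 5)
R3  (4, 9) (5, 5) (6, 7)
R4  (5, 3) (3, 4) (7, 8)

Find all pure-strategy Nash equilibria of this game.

(R1, L): Player 1 can switch to R2 (0 → 3). Not NE.
(R1, C): Player 1 can switch to R2 (2 → 8). Not NE.
(R1, R): Player 1 can switch to R3 (2 → 6). Not NE.
(R2, L): Player 1 can switch to R3 (3 → 4). Not NE.
(R2, C): Player 1 gets 8, best alternative 5; Player 2 gets 8, best alternative 6. No profitable deviation — NE.
(R2, R): Player 1 can switch to R1 (1 → 2). Not NE.
(R3, L): Player 1 can switch to R4 (4 → 5). Not NE.
(R3, C): Player 1 can switch to R2 (5 → 8). Not NE.
(R3, R): Player 1 can switch to R4 (6 → 7). Not NE.
(R4, L): Player 2 can switch to C (3 → 4). Not NE.
(R4, C): Player 1 can switch to R2 (3 → 8). Not NE.
(R4, R): Player 1 gets 7, best alternative 6; Player 2 gets 8, best alternative 4. No profitable deviation — NE.

Pure-strategy Nash equilibria: (R2, C) and (R4, R)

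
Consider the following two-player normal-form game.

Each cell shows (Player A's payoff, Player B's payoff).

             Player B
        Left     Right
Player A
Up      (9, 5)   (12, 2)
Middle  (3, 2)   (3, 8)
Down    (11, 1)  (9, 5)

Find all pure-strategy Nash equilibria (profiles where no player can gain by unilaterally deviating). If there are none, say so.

For each player, find the best response to each opponent profile; mutual best responses are the pure NE.
Player A against Left: payoffs 9, 3, 11 → best response Down.
Player A against Right: payoffs 12, 3, 9 → best response Up.
Player B against Up: payoffs 5, 2 → best response Left.
Player B against Middle: payoffs 2, 8 → best response Right.
Player B against Down: payoffs 1, 5 → best response Right.
No profile is a mutual best response for all players.

There is no pure-strategy Nash equilibrium.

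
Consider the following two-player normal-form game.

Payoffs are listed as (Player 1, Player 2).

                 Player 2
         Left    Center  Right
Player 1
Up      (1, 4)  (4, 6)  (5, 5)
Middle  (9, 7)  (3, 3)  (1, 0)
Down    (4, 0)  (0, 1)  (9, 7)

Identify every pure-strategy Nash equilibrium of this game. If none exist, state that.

(Up, Center), (Middle, Left), (Down, Right)

For each player, find the best response to each opponent profile; mutual best responses are the pure NE.
Player 1 against Left: payoffs 1, 9, 4 → best response Middle.
Player 1 against Center: payoffs 4, 3, 0 → best response Up.
Player 1 against Right: payoffs 5, 1, 9 → best response Down.
Player 2 against Up: payoffs 4, 6, 5 → best response Center.
Player 2 against Middle: payoffs 7, 3, 0 → best response Left.
Player 2 against Down: payoffs 0, 1, 7 → best response Right.
Mutual best responses: (Up, Center); (Middle, Left); (Down, Right).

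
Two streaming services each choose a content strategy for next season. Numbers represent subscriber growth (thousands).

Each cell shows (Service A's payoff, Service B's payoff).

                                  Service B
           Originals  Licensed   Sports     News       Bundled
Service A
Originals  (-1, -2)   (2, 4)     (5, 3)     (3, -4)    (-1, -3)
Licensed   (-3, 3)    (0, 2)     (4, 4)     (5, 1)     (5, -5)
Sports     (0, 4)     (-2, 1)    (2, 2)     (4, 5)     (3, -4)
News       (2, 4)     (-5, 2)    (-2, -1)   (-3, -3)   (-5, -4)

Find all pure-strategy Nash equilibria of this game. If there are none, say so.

Pure-strategy Nash equilibria: (Originals, Licensed), (News, Originals)

Service A against Originals: payoffs -1, -3, 0, 2 → best response News.
Service A against Licensed: payoffs 2, 0, -2, -5 → best response Originals.
Service A against Sports: payoffs 5, 4, 2, -2 → best response Originals.
Service A against News: payoffs 3, 5, 4, -3 → best response Licensed.
Service A against Bundled: payoffs -1, 5, 3, -5 → best response Licensed.
Service B against Originals: payoffs -2, 4, 3, -4, -3 → best response Licensed.
Service B against Licensed: payoffs 3, 2, 4, 1, -5 → best response Sports.
Service B against Sports: payoffs 4, 1, 2, 5, -4 → best response News.
Service B against News: payoffs 4, 2, -1, -3, -4 → best response Originals.
Mutual best responses: (Originals, Licensed); (News, Originals).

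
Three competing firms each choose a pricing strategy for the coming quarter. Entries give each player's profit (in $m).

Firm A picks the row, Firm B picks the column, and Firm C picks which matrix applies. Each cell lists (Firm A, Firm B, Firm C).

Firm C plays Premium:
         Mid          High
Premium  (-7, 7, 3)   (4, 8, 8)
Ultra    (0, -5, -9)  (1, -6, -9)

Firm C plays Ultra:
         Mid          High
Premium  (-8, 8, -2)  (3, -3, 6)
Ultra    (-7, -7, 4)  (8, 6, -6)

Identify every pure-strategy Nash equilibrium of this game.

For each strategy profile, look for a profitable unilateral deviation.
(Premium, Mid, Premium): Firm A can switch to Ultra (-7 → 0). Not NE.
(Premium, Mid, Ultra): Firm A can switch to Ultra (-8 → -7). Not NE.
(Premium, High, Premium): Firm A gets 4, best alternative 1; Firm B gets 8, best alternative 7; Firm C gets 8, best alternative 6. No profitable deviation — NE.
(Premium, High, Ultra): Firm A can switch to Ultra (3 → 8). Not NE.
(Ultra, Mid, Premium): Firm C can switch to Ultra (-9 → 4). Not NE.
(Ultra, Mid, Ultra): Firm B can switch to High (-7 → 6). Not NE.
(Ultra, High, Premium): Firm A can switch to Premium (1 → 4). Not NE.
(Ultra, High, Ultra): Firm A gets 8, best alternative 3; Firm B gets 6, best alternative -7; Firm C gets -6, best alternative -9. No profitable deviation — NE.

The pure Nash equilibria are (Premium, High, Premium), (Ultra, High, Ultra).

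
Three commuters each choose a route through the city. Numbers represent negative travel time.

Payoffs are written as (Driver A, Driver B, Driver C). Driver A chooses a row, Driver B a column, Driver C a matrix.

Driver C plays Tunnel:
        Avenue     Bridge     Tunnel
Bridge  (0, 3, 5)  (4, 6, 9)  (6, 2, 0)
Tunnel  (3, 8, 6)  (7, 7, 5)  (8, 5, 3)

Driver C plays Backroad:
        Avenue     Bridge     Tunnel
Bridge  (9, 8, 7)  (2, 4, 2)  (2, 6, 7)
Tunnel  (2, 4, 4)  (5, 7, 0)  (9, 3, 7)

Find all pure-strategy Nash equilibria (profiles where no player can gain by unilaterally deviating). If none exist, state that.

Driver A against (Avenue, Tunnel): payoffs 0, 3 → best response Tunnel.
Driver A against (Avenue, Backroad): payoffs 9, 2 → best response Bridge.
Driver A against (Bridge, Tunnel): payoffs 4, 7 → best response Tunnel.
Driver A against (Bridge, Backroad): payoffs 2, 5 → best response Tunnel.
Driver A against (Tunnel, Tunnel): payoffs 6, 8 → best response Tunnel.
Driver A against (Tunnel, Backroad): payoffs 2, 9 → best response Tunnel.
Driver B against (Bridge, Tunnel): payoffs 3, 6, 2 → best response Bridge.
Driver B against (Bridge, Backroad): payoffs 8, 4, 6 → best response Avenue.
Driver B against (Tunnel, Tunnel): payoffs 8, 7, 5 → best response Avenue.
Driver B against (Tunnel, Backroad): payoffs 4, 7, 3 → best response Bridge.
Driver C against (Bridge, Avenue): payoffs 5, 7 → best response Backroad.
Driver C against (Bridge, Bridge): payoffs 9, 2 → best response Tunnel.
Driver C against (Bridge, Tunnel): payoffs 0, 7 → best response Backroad.
Driver C against (Tunnel, Avenue): payoffs 6, 4 → best response Tunnel.
Driver C against (Tunnel, Bridge): payoffs 5, 0 → best response Tunnel.
Driver C against (Tunnel, Tunnel): payoffs 3, 7 → best response Backroad.
Mutual best responses: (Bridge, Avenue, Backroad); (Tunnel, Avenue, Tunnel).

(Bridge, Avenue, Backroad) and (Tunnel, Avenue, Tunnel)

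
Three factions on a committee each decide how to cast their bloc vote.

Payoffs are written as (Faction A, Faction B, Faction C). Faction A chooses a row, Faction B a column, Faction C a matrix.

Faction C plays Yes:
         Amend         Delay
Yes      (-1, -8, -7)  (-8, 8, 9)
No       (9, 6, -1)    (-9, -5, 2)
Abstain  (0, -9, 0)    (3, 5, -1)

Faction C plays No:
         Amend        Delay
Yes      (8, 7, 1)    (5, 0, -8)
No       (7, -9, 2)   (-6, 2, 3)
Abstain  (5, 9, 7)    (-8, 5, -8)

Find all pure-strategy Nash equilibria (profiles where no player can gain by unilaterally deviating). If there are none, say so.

Mark each player's best response to every combination of opponents' strategies; a profile where every player is best-responding is a pure Nash equilibrium.
Faction A against (Amend, Yes): payoffs -1, 9, 0 → best response No.
Faction A against (Amend, No): payoffs 8, 7, 5 → best response Yes.
Faction A against (Delay, Yes): payoffs -8, -9, 3 → best response Abstain.
Faction A against (Delay, No): payoffs 5, -6, -8 → best response Yes.
Faction B against (Yes, Yes): payoffs -8, 8 → best response Delay.
Faction B against (Yes, No): payoffs 7, 0 → best response Amend.
Faction B against (No, Yes): payoffs 6, -5 → best response Amend.
Faction B against (No, No): payoffs -9, 2 → best response Delay.
Faction B against (Abstain, Yes): payoffs -9, 5 → best response Delay.
Faction B against (Abstain, No): payoffs 9, 5 → best response Amend.
Faction C against (Yes, Amend): payoffs -7, 1 → best response No.
Faction C against (Yes, Delay): payoffs 9, -8 → best response Yes.
Faction C against (No, Amend): payoffs -1, 2 → best response No.
Faction C against (No, Delay): payoffs 2, 3 → best response No.
Faction C against (Abstain, Amend): payoffs 0, 7 → best response No.
Faction C against (Abstain, Delay): payoffs -1, -8 → best response Yes.
Mutual best responses: (Yes, Amend, No); (Abstain, Delay, Yes).

(Yes, Amend, No); (Abstain, Delay, Yes)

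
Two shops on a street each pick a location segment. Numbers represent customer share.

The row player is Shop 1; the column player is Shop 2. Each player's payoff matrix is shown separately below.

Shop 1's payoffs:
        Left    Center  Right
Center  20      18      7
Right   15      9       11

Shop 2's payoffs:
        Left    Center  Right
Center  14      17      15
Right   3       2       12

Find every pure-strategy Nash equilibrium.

Pure-strategy Nash equilibria: (Center, Center) and (Right, Right)

Shop 1 against Left: payoffs 20, 15 → best response Center.
Shop 1 against Center: payoffs 18, 9 → best response Center.
Shop 1 against Right: payoffs 7, 11 → best response Right.
Shop 2 against Center: payoffs 14, 17, 15 → best response Center.
Shop 2 against Right: payoffs 3, 2, 12 → best response Right.
Mutual best responses: (Center, Center); (Right, Right).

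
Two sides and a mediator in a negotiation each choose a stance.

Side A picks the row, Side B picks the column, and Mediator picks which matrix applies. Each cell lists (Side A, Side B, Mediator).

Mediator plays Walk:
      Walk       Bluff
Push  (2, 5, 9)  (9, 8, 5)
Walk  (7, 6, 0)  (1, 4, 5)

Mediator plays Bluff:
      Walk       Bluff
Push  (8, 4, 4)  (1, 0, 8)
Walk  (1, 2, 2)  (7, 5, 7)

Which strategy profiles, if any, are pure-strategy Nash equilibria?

The unique pure-strategy Nash equilibrium is (Walk, Bluff, Bluff).

For each player, find the best response to each opponent profile; mutual best responses are the pure NE.
Side A against (Walk, Walk): payoffs 2, 7 → best response Walk.
Side A against (Walk, Bluff): payoffs 8, 1 → best response Push.
Side A against (Bluff, Walk): payoffs 9, 1 → best response Push.
Side A against (Bluff, Bluff): payoffs 1, 7 → best response Walk.
Side B against (Push, Walk): payoffs 5, 8 → best response Bluff.
Side B against (Push, Bluff): payoffs 4, 0 → best response Walk.
Side B against (Walk, Walk): payoffs 6, 4 → best response Walk.
Side B against (Walk, Bluff): payoffs 2, 5 → best response Bluff.
Mediator against (Push, Walk): payoffs 9, 4 → best response Walk.
Mediator against (Push, Bluff): payoffs 5, 8 → best response Bluff.
Mediator against (Walk, Walk): payoffs 0, 2 → best response Bluff.
Mediator against (Walk, Bluff): payoffs 5, 7 → best response Bluff.
Mutual best responses: (Walk, Bluff, Bluff).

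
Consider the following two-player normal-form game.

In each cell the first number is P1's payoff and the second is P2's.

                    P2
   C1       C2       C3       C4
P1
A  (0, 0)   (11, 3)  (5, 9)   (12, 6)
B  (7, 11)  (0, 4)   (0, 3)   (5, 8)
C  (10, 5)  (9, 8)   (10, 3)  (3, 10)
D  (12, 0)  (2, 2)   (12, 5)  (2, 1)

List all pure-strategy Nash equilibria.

(A, C1): P1 can switch to B (0 → 7). Not NE.
(A, C2): P2 can switch to C3 (3 → 9). Not NE.
(A, C3): P1 can switch to C (5 → 10). Not NE.
(A, C4): P2 can switch to C3 (6 → 9). Not NE.
(B, C1): P1 can switch to C (7 → 10). Not NE.
(B, C2): P1 can switch to A (0 → 11). Not NE.
(B, C3): P1 can switch to A (0 → 5). Not NE.
(B, C4): P1 can switch to A (5 → 12). Not NE.
(C, C1): P1 can switch to D (10 → 12). Not NE.
(C, C2): P1 can switch to A (9 → 11). Not NE.
(C, C3): P1 can switch to D (10 → 12). Not NE.
(C, C4): P1 can switch to A (3 → 12). Not NE.
(D, C3): P1 gets 12, best alternative 10; P2 gets 5, best alternative 2. No profitable deviation — NE.
(The remaining 3 profiles each have a profitable deviation by the same check.)

Pure NE: (D, C3)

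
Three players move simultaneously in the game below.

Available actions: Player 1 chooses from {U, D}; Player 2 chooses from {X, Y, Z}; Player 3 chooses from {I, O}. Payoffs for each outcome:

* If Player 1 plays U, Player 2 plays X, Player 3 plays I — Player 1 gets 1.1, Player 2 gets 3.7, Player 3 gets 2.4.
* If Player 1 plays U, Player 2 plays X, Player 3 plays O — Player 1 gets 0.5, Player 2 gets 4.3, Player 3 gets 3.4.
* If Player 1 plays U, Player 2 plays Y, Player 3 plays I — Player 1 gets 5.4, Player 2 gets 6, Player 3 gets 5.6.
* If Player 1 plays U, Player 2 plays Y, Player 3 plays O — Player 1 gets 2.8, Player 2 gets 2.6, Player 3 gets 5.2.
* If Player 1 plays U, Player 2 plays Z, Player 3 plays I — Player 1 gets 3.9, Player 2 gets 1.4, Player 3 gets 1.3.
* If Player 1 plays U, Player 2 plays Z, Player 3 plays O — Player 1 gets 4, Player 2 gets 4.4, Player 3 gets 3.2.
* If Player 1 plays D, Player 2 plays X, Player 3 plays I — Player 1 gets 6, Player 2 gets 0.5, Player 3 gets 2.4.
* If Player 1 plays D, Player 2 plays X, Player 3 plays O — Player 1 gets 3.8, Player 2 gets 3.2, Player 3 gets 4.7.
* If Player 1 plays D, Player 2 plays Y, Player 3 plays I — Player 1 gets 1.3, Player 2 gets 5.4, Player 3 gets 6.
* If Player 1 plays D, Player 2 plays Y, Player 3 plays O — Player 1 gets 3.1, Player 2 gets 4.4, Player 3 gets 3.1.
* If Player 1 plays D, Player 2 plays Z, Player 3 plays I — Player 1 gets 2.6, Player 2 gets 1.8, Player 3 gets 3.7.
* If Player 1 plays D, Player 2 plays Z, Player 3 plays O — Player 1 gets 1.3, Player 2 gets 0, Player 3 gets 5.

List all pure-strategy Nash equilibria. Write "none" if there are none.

(U, Y, I), (U, Z, O)

(U, X, I): Player 1 can switch to D (1.1 → 6). Not NE.
(U, X, O): Player 1 can switch to D (0.5 → 3.8). Not NE.
(U, Y, I): Player 1 gets 5.4, best alternative 1.3; Player 2 gets 6, best alternative 3.7; Player 3 gets 5.6, best alternative 5.2. No profitable deviation — NE.
(U, Y, O): Player 1 can switch to D (2.8 → 3.1). Not NE.
(U, Z, I): Player 2 can switch to X (1.4 → 3.7). Not NE.
(U, Z, O): Player 1 gets 4, best alternative 1.3; Player 2 gets 4.4, best alternative 4.3; Player 3 gets 3.2, best alternative 1.3. No profitable deviation — NE.
(D, X, I): Player 2 can switch to Y (0.5 → 5.4). Not NE.
(D, X, O): Player 2 can switch to Y (3.2 → 4.4). Not NE.
(The remaining 4 profiles each have a profitable deviation by the same check.)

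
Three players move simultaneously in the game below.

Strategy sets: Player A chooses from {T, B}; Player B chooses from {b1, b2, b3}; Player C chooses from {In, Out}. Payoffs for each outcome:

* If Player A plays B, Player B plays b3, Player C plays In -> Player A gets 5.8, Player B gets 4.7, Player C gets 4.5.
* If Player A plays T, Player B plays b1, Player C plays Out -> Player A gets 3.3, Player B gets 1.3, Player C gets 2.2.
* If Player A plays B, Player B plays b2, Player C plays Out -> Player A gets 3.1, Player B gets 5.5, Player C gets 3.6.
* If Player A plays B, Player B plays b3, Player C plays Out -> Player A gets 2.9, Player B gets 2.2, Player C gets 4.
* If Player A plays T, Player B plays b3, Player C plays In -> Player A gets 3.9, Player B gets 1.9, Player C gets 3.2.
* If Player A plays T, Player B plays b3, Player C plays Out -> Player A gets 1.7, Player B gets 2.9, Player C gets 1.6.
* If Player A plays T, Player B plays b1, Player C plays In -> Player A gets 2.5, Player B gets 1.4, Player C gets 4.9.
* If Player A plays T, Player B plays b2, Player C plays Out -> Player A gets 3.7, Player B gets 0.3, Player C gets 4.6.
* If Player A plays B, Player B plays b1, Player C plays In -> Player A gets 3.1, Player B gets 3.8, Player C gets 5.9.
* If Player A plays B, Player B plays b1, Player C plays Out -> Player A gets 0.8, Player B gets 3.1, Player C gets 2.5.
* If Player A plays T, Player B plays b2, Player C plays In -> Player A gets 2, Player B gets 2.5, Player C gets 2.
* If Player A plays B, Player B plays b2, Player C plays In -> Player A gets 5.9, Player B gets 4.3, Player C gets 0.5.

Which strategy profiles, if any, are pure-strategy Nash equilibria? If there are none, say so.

Player A against (b1, In): payoffs 2.5, 3.1 → best response B.
Player A against (b1, Out): payoffs 3.3, 0.8 → best response T.
Player A against (b2, In): payoffs 2, 5.9 → best response B.
Player A against (b2, Out): payoffs 3.7, 3.1 → best response T.
Player A against (b3, In): payoffs 3.9, 5.8 → best response B.
Player A against (b3, Out): payoffs 1.7, 2.9 → best response B.
Player B against (T, In): payoffs 1.4, 2.5, 1.9 → best response b2.
Player B against (T, Out): payoffs 1.3, 0.3, 2.9 → best response b3.
Player B against (B, In): payoffs 3.8, 4.3, 4.7 → best response b3.
Player B against (B, Out): payoffs 3.1, 5.5, 2.2 → best response b2.
Player C against (T, b1): payoffs 4.9, 2.2 → best response In.
Player C against (T, b2): payoffs 2, 4.6 → best response Out.
Player C against (T, b3): payoffs 3.2, 1.6 → best response In.
Player C against (B, b1): payoffs 5.9, 2.5 → best response In.
Player C against (B, b2): payoffs 0.5, 3.6 → best response Out.
Player C against (B, b3): payoffs 4.5, 4 → best response In.
Mutual best responses: (B, b3, In).

Pure NE: (B, b3, In)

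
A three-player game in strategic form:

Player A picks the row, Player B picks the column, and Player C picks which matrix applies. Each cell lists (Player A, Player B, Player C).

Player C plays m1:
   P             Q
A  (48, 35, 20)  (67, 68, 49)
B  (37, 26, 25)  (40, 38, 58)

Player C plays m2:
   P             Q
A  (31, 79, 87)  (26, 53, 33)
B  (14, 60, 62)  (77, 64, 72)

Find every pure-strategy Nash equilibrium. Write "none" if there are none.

(A, P, m1): Player B can switch to Q (35 → 68). Not NE.
(A, P, m2): Player A gets 31, best alternative 14; Player B gets 79, best alternative 53; Player C gets 87, best alternative 20. No profitable deviation — NE.
(A, Q, m1): Player A gets 67, best alternative 40; Player B gets 68, best alternative 35; Player C gets 49, best alternative 33. No profitable deviation — NE.
(A, Q, m2): Player A can switch to B (26 → 77). Not NE.
(B, P, m1): Player A can switch to A (37 → 48). Not NE.
(B, P, m2): Player A can switch to A (14 → 31). Not NE.
(B, Q, m1): Player A can switch to A (40 → 67). Not NE.
(B, Q, m2): Player A gets 77, best alternative 26; Player B gets 64, best alternative 60; Player C gets 72, best alternative 58. No profitable deviation — NE.

Pure-strategy Nash equilibria: (A, P, m2); (A, Q, m1); (B, Q, m2)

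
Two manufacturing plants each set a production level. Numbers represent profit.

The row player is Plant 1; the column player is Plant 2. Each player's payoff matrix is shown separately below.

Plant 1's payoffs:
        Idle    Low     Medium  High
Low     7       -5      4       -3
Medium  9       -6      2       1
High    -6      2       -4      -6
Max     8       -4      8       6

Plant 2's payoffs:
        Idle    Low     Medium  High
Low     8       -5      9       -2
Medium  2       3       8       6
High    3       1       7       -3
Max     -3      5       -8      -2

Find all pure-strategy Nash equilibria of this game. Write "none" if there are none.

(Low, Idle): Plant 1 can switch to Medium (7 → 9). Not NE.
(Low, Low): Plant 1 can switch to High (-5 → 2). Not NE.
(Low, Medium): Plant 1 can switch to Max (4 → 8). Not NE.
(Low, High): Plant 1 can switch to Medium (-3 → 1). Not NE.
(Medium, Idle): Plant 2 can switch to Low (2 → 3). Not NE.
(Medium, Low): Plant 1 can switch to Low (-6 → -5). Not NE.
(Medium, Medium): Plant 1 can switch to Low (2 → 4). Not NE.
(Medium, High): Plant 1 can switch to Max (1 → 6). Not NE.
(The remaining 8 profiles each have a profitable deviation by the same check.)

This game has no pure Nash equilibrium.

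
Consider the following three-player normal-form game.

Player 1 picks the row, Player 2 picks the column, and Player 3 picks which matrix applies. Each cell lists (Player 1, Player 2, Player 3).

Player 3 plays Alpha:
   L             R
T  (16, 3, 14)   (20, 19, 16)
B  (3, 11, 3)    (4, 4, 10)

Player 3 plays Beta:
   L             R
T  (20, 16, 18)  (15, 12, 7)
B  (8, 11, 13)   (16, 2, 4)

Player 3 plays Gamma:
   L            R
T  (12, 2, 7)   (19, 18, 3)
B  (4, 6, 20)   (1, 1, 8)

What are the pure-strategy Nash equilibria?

The pure Nash equilibria are (T, L, Beta) and (T, R, Alpha).

Player 1 against (L, Alpha): payoffs 16, 3 → best response T.
Player 1 against (L, Beta): payoffs 20, 8 → best response T.
Player 1 against (L, Gamma): payoffs 12, 4 → best response T.
Player 1 against (R, Alpha): payoffs 20, 4 → best response T.
Player 1 against (R, Beta): payoffs 15, 16 → best response B.
Player 1 against (R, Gamma): payoffs 19, 1 → best response T.
Player 2 against (T, Alpha): payoffs 3, 19 → best response R.
Player 2 against (T, Beta): payoffs 16, 12 → best response L.
Player 2 against (T, Gamma): payoffs 2, 18 → best response R.
Player 2 against (B, Alpha): payoffs 11, 4 → best response L.
Player 2 against (B, Beta): payoffs 11, 2 → best response L.
Player 2 against (B, Gamma): payoffs 6, 1 → best response L.
Player 3 against (T, L): payoffs 14, 18, 7 → best response Beta.
Player 3 against (T, R): payoffs 16, 7, 3 → best response Alpha.
Player 3 against (B, L): payoffs 3, 13, 20 → best response Gamma.
Player 3 against (B, R): payoffs 10, 4, 8 → best response Alpha.
Mutual best responses: (T, L, Beta); (T, R, Alpha).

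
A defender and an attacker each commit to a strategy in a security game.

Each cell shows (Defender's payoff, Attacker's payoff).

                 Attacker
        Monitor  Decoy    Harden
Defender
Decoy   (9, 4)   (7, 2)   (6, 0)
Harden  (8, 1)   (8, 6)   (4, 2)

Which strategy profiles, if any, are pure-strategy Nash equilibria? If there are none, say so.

Pure-strategy Nash equilibria: (Decoy, Monitor) and (Harden, Decoy)

(Decoy, Monitor): Defender gets 9, best alternative 8; Attacker gets 4, best alternative 2. No profitable deviation — NE.
(Decoy, Decoy): Defender can switch to Harden (7 → 8). Not NE.
(Decoy, Harden): Attacker can switch to Monitor (0 → 4). Not NE.
(Harden, Monitor): Defender can switch to Decoy (8 → 9). Not NE.
(Harden, Decoy): Defender gets 8, best alternative 7; Attacker gets 6, best alternative 2. No profitable deviation — NE.
(Harden, Harden): Defender can switch to Decoy (4 → 6). Not NE.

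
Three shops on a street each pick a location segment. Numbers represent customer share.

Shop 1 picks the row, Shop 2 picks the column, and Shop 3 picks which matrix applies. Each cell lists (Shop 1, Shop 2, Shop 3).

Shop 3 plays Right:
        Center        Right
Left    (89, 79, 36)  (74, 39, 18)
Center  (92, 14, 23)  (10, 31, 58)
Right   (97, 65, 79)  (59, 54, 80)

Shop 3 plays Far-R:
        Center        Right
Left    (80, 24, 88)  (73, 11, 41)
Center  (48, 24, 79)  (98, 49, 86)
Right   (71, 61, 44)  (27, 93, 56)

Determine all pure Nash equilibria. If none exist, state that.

Pure-strategy Nash equilibria: (Left, Center, Far-R) and (Center, Right, Far-R) and (Right, Center, Right)

Shop 1 against (Center, Right): payoffs 89, 92, 97 → best response Right.
Shop 1 against (Center, Far-R): payoffs 80, 48, 71 → best response Left.
Shop 1 against (Right, Right): payoffs 74, 10, 59 → best response Left.
Shop 1 against (Right, Far-R): payoffs 73, 98, 27 → best response Center.
Shop 2 against (Left, Right): payoffs 79, 39 → best response Center.
Shop 2 against (Left, Far-R): payoffs 24, 11 → best response Center.
Shop 2 against (Center, Right): payoffs 14, 31 → best response Right.
Shop 2 against (Center, Far-R): payoffs 24, 49 → best response Right.
Shop 2 against (Right, Right): payoffs 65, 54 → best response Center.
Shop 2 against (Right, Far-R): payoffs 61, 93 → best response Right.
Shop 3 against (Left, Center): payoffs 36, 88 → best response Far-R.
Shop 3 against (Left, Right): payoffs 18, 41 → best response Far-R.
Shop 3 against (Center, Center): payoffs 23, 79 → best response Far-R.
Shop 3 against (Center, Right): payoffs 58, 86 → best response Far-R.
Shop 3 against (Right, Center): payoffs 79, 44 → best response Right.
Shop 3 against (Right, Right): payoffs 80, 56 → best response Right.
Mutual best responses: (Left, Center, Far-R); (Center, Right, Far-R); (Right, Center, Right).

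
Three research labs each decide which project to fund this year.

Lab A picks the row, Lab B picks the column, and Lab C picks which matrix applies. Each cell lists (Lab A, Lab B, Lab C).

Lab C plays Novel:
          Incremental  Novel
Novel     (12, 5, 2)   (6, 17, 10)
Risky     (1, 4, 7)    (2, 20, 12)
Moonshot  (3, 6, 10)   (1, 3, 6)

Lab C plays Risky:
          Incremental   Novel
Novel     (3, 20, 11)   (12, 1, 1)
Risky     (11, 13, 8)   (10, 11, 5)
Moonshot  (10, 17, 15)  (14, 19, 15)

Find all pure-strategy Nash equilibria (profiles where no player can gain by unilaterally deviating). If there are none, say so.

(Novel, Novel, Novel) and (Risky, Incremental, Risky) and (Moonshot, Novel, Risky)

Lab A against (Incremental, Novel): payoffs 12, 1, 3 → best response Novel.
Lab A against (Incremental, Risky): payoffs 3, 11, 10 → best response Risky.
Lab A against (Novel, Novel): payoffs 6, 2, 1 → best response Novel.
Lab A against (Novel, Risky): payoffs 12, 10, 14 → best response Moonshot.
Lab B against (Novel, Novel): payoffs 5, 17 → best response Novel.
Lab B against (Novel, Risky): payoffs 20, 1 → best response Incremental.
Lab B against (Risky, Novel): payoffs 4, 20 → best response Novel.
Lab B against (Risky, Risky): payoffs 13, 11 → best response Incremental.
Lab B against (Moonshot, Novel): payoffs 6, 3 → best response Incremental.
Lab B against (Moonshot, Risky): payoffs 17, 19 → best response Novel.
Lab C against (Novel, Incremental): payoffs 2, 11 → best response Risky.
Lab C against (Novel, Novel): payoffs 10, 1 → best response Novel.
Lab C against (Risky, Incremental): payoffs 7, 8 → best response Risky.
Lab C against (Risky, Novel): payoffs 12, 5 → best response Novel.
Lab C against (Moonshot, Incremental): payoffs 10, 15 → best response Risky.
Lab C against (Moonshot, Novel): payoffs 6, 15 → best response Risky.
Mutual best responses: (Novel, Novel, Novel); (Risky, Incremental, Risky); (Moonshot, Novel, Risky).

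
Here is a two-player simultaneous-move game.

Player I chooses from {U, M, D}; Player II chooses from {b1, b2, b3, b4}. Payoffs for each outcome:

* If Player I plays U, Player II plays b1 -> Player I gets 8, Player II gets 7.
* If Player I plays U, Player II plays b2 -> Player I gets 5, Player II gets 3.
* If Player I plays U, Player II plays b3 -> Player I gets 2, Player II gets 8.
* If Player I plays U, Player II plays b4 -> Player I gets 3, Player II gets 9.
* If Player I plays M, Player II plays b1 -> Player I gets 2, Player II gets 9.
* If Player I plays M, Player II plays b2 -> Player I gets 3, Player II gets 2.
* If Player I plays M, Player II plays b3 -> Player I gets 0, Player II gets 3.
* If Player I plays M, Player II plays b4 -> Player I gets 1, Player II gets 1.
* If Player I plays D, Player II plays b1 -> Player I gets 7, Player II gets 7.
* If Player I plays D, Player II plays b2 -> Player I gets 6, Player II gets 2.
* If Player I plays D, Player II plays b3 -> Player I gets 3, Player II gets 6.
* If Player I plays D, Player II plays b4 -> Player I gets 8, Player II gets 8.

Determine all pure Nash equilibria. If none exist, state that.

Pure NE: (D, b4)

Player I against b1: payoffs 8, 2, 7 → best response U.
Player I against b2: payoffs 5, 3, 6 → best response D.
Player I against b3: payoffs 2, 0, 3 → best response D.
Player I against b4: payoffs 3, 1, 8 → best response D.
Player II against U: payoffs 7, 3, 8, 9 → best response b4.
Player II against M: payoffs 9, 2, 3, 1 → best response b1.
Player II against D: payoffs 7, 2, 6, 8 → best response b4.
Mutual best responses: (D, b4).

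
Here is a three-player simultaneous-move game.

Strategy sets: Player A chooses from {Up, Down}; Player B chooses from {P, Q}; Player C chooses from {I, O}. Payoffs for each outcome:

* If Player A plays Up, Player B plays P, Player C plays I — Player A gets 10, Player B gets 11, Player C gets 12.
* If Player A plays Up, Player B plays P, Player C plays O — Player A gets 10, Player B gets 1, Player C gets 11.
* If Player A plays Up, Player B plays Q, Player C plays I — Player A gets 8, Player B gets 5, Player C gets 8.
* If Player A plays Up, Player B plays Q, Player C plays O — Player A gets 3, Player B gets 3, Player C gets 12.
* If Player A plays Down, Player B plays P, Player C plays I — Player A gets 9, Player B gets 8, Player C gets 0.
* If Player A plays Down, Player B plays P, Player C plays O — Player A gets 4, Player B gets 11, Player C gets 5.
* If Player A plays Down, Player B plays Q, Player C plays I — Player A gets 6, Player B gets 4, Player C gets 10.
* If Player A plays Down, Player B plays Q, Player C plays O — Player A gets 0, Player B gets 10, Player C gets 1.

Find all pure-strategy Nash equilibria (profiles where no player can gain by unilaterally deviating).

The pure Nash equilibria are (Up, P, I) and (Up, Q, O).

For each player, find the best response to each opponent profile; mutual best responses are the pure NE.
Player A against (P, I): payoffs 10, 9 → best response Up.
Player A against (P, O): payoffs 10, 4 → best response Up.
Player A against (Q, I): payoffs 8, 6 → best response Up.
Player A against (Q, O): payoffs 3, 0 → best response Up.
Player B against (Up, I): payoffs 11, 5 → best response P.
Player B against (Up, O): payoffs 1, 3 → best response Q.
Player B against (Down, I): payoffs 8, 4 → best response P.
Player B against (Down, O): payoffs 11, 10 → best response P.
Player C against (Up, P): payoffs 12, 11 → best response I.
Player C against (Up, Q): payoffs 8, 12 → best response O.
Player C against (Down, P): payoffs 0, 5 → best response O.
Player C against (Down, Q): payoffs 10, 1 → best response I.
Mutual best responses: (Up, P, I); (Up, Q, O).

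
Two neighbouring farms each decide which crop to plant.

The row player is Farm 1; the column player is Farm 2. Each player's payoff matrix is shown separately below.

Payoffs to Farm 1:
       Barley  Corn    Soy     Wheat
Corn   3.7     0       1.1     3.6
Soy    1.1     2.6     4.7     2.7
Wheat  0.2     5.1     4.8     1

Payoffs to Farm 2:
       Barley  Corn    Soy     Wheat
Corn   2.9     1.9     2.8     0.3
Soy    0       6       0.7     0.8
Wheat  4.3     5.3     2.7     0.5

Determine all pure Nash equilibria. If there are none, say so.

Pure-strategy Nash equilibria: (Corn, Barley); (Wheat, Corn)

Check each profile: it is a Nash equilibrium iff no player can strictly gain by switching unilaterally.
(Corn, Barley): Farm 1 gets 3.7, best alternative 1.1; Farm 2 gets 2.9, best alternative 2.8. No profitable deviation — NE.
(Corn, Corn): Farm 1 can switch to Soy (0 → 2.6). Not NE.
(Corn, Soy): Farm 1 can switch to Soy (1.1 → 4.7). Not NE.
(Corn, Wheat): Farm 2 can switch to Barley (0.3 → 2.9). Not NE.
(Soy, Barley): Farm 1 can switch to Corn (1.1 → 3.7). Not NE.
(Soy, Corn): Farm 1 can switch to Wheat (2.6 → 5.1). Not NE.
(Soy, Soy): Farm 1 can switch to Wheat (4.7 → 4.8). Not NE.
(Wheat, Corn): Farm 1 gets 5.1, best alternative 2.6; Farm 2 gets 5.3, best alternative 4.3. No profitable deviation — NE.
(The remaining 4 profiles each have a profitable deviation by the same check.)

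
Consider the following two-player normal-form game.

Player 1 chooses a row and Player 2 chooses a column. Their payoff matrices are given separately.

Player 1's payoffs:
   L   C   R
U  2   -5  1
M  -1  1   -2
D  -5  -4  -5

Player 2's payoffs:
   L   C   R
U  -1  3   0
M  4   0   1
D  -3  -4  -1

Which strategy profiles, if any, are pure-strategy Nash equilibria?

(U, L): Player 2 can switch to C (-1 → 3). Not NE.
(U, C): Player 1 can switch to M (-5 → 1). Not NE.
(U, R): Player 2 can switch to C (0 → 3). Not NE.
(M, L): Player 1 can switch to U (-1 → 2). Not NE.
(M, C): Player 2 can switch to L (0 → 4). Not NE.
(M, R): Player 1 can switch to U (-2 → 1). Not NE.
(D, L): Player 1 can switch to U (-5 → 2). Not NE.
(D, C): Player 1 can switch to M (-4 → 1). Not NE.
(D, R): Player 1 can switch to U (-5 → 1). Not NE.

This game has no pure Nash equilibrium.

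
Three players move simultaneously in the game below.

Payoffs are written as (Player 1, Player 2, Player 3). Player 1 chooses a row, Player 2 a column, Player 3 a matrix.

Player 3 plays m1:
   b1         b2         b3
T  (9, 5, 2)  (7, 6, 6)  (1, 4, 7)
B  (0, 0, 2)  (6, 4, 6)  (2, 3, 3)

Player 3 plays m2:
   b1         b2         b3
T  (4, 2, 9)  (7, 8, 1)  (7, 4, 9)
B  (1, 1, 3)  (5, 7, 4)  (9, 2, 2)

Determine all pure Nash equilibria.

The unique pure-strategy Nash equilibrium is (T, b2, m1).

Player 1 against (b1, m1): payoffs 9, 0 → best response T.
Player 1 against (b1, m2): payoffs 4, 1 → best response T.
Player 1 against (b2, m1): payoffs 7, 6 → best response T.
Player 1 against (b2, m2): payoffs 7, 5 → best response T.
Player 1 against (b3, m1): payoffs 1, 2 → best response B.
Player 1 against (b3, m2): payoffs 7, 9 → best response B.
Player 2 against (T, m1): payoffs 5, 6, 4 → best response b2.
Player 2 against (T, m2): payoffs 2, 8, 4 → best response b2.
Player 2 against (B, m1): payoffs 0, 4, 3 → best response b2.
Player 2 against (B, m2): payoffs 1, 7, 2 → best response b2.
Player 3 against (T, b1): payoffs 2, 9 → best response m2.
Player 3 against (T, b2): payoffs 6, 1 → best response m1.
Player 3 against (T, b3): payoffs 7, 9 → best response m2.
Player 3 against (B, b1): payoffs 2, 3 → best response m2.
Player 3 against (B, b2): payoffs 6, 4 → best response m1.
Player 3 against (B, b3): payoffs 3, 2 → best response m1.
Mutual best responses: (T, b2, m1).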